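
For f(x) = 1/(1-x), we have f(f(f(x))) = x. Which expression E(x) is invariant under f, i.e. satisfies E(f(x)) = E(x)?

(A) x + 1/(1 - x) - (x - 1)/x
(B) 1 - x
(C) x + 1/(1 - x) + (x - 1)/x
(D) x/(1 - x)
C

Replace x by f(x) = 1/(1 - x) in each option and simplify. As a quick numerical cross-check, also compare E(5) with E(f(5)) = E(-1/4).

(A) x + 1/(1 - x) - (x - 1)/x  ->  (1/(1 - x)) + 1/(1 - (1/(1 - x))) - ((1/(1 - x)) - 1)/(1/(1 - x)) = (x^2(1 - x) - x + (x - 1)^2)/(x(x - 1)); check: E(5) = 79/20 but E(-1/4) = -89/20.   [not invariant]
(B) 1 - x  ->  1 - (1/(1 - x)) = x/(x - 1); check: E(5) = -4 but E(-1/4) = 5/4.   [not invariant]
(C) x + 1/(1 - x) + (x - 1)/x  ->  (1/(1 - x)) + 1/(1 - (1/(1 - x))) + ((1/(1 - x)) - 1)/(1/(1 - x)), which simplifies back to x + 1/(1 - x) + (x - 1)/x; check: E(5) = 111/20, E(-1/4) = 111/20.   [invariant]
(D) x/(1 - x)  ->  (1/(1 - x))/(1 - (1/(1 - x))) = -1/x; check: E(5) = -5/4 but E(-1/4) = -1/5.   [not invariant]

Only (C) is unchanged. Indeed f(f(x)) = 1/(1 - 1/(1-x)) = (1-x)/(-x) = (x-1)/x, so E(x) = x + f(x) + f(f(x)) is the sum over the whole 3-cycle; applying f just permutes the three terms cyclically (x -> f(x) -> f(f(x)) -> x), leaving the sum unchanged.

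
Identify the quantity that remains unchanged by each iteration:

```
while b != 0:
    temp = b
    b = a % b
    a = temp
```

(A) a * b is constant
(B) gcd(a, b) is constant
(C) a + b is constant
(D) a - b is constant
B

A loop invariant must hold before the first iteration and be re-established by every execution of the body.

(B) gcd(a, b) is constant: One iteration replaces (a, b) by (b, a mod b). Since a mod b = a - q*b for an integer q, any common divisor of a and b divides b and a mod b, and conversely; hence gcd(b, a mod b) = gcd(a, b). For instance (31, 11) -> (11, 9) keeps gcd = 1. At exit b = 0 and a = gcd of the original inputs.

The other options fail:
(A) a * b is constant: e.g. (a, b) = (31, 11) -> (11, 9): the product goes from 341 to 99.
(C) a + b is constant: e.g. (a, b) = (31, 11) -> (11, 9): the sum goes from 42 to 20.
(D) a - b is constant: e.g. (a, b) = (31, 11) -> (11, 9): the difference goes from 20 to 2.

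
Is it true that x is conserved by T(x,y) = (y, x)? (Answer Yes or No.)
No

Substitute T(x,y) = (y, x) into the expression and compare with the original.

Original: x
After applying T: (y) = y

This differs from the original x (difference: -x + y), so the expression is NOT invariant.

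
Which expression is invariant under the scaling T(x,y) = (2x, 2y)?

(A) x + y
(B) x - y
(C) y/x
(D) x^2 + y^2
C

Under the uniform scaling T(x,y) = (2x, 2y):
Substitute the transformed coordinates into each option and compare with the original:
(A) x + y  ->  (2x) + (2y) = 2x + 2y   [differs from x + y: not invariant]
(B) x - y  ->  (2x) - (2y) = 2x - 2y   [differs from x - y: not invariant]
(C) y/x  ->  (2y)/(2x) = y/x   [equals y/x: invariant]
(D) x^2 + y^2  ->  (2x)^2 + (2y)^2 = 4x^2 + 4y^2   [differs from x^2 + y^2: not invariant]

Only option (C), y/x, is unchanged by the transformation.
The common factor 2 cancels in a ratio of coordinates, while sums, products and sums of squares pick up factors of 2 or 4.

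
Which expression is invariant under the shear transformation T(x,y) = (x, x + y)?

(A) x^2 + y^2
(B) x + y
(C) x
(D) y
C

Under the shear T(x,y) = (x, x + y):
Substitute the transformed coordinates into each option and compare with the original:
(A) x^2 + y^2  ->  (x)^2 + (x + y)^2 = 2x^2 + 2xy + y^2   [differs from x^2 + y^2: not invariant]
(B) x + y  ->  (x) + (x + y) = 2x + y   [differs from x + y: not invariant]
(C) x  ->  (x) = x   [equals x: invariant]
(D) y  ->  (x + y) = x + y   [differs from y: not invariant]

Only option (C), x, is unchanged by the transformation.
A vertical shear moves points parallel to the y-axis, so the x-coordinate (and any function of x alone) is unchanged.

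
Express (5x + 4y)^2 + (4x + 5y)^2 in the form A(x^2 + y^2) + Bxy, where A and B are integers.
41(x^2 + y^2) + 80xy

Expanding: (5x + 4y)^2 = 25x^2 + 40xy + 16y^2
(4x + 5y)^2 = 16x^2 + 40xy + 25y^2
Sum = (25+16)(x^2+y^2) + 80xy = 41(x^2 + y^2) + 80xy
This is symmetric in x and y.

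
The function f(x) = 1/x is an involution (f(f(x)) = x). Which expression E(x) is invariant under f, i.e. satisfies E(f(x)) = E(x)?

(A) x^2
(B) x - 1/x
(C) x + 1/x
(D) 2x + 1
C

Replace x by f(x) = 1/x in each option and simplify. As a quick numerical cross-check, also compare E(5) with E(f(5)) = E(1/5).

(A) x^2  ->  (1/x)^2 = x^(-2); check: E(5) = 25 but E(1/5) = 1/25.   [not invariant]
(B) x - 1/x  ->  (1/x) - 1/(1/x) = -x + 1/x; check: E(5) = 24/5 but E(1/5) = -24/5.   [not invariant]
(C) x + 1/x  ->  (1/x) + 1/(1/x), which simplifies back to x + 1/x; check: E(5) = 26/5, E(1/5) = 26/5.   [invariant]
(D) 2x + 1  ->  2(1/x) + 1 = (x + 2)/x; check: E(5) = 11 but E(1/5) = 7/5.   [not invariant]

Only (C) is unchanged. E is symmetric under swapping x with f(x) = 1/x, which is exactly what an involution does.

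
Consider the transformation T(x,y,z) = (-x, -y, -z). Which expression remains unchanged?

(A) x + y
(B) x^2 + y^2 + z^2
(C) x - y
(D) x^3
B

Apply T(x,y,z) = (-x, -y, -z) to each option, i.e. replace (x, y, z) by the transformed coordinates.
Substitute the transformed coordinates into each option and compare with the original:
(A) x + y  ->  (-x) + (-y) = -x - y   [differs from x + y: not invariant]
(B) x^2 + y^2 + z^2  ->  (-x)^2 + (-y)^2 + (-z)^2 = x^2 + y^2 + z^2   [equals x^2 + y^2 + z^2: invariant]
(C) x - y  ->  (-x) - (-y) = -x + y   [differs from x - y: not invariant]
(D) x^3  ->  (-x)^3 = -x^3   [differs from x^3: not invariant]

Only option (B), x^2 + y^2 + z^2, is unchanged by the transformation.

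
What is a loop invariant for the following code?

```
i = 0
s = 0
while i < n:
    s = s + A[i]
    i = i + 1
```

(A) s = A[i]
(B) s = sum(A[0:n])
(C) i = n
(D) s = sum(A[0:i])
D

A loop invariant must hold before the first iteration and be re-established by every execution of the body.

(D) s = sum(A[0:i]): Initially i = 0 and s = 0 = sum of the empty slice A[0:0]. If s = sum(A[0:i]) holds at the top of an iteration, the body sets s to sum(A[0:i]) + A[i] = sum(A[0:i+1]) and then i to i+1, so s = sum(A[0:i]) holds again. At exit i = n, giving s = sum(A[0:n]).

The other options fail:
(A) s = A[i]: after the first iteration s = A[0] but i = 1, so s = A[i] compares s with the wrong element (and fails in general).
(B) s = sum(A[0:n]): false before the loop (s = 0, not the full sum) -- it only becomes true at exit.
(C) i = n: false initially (i = 0); it is the exit condition, not an invariant.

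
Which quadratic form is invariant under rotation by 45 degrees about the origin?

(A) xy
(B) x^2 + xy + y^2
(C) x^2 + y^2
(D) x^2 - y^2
C

Rotation by 45 degrees sends (x, y) to (sqrt(2)x/2 - sqrt(2)y/2, sqrt(2)x/2 + sqrt(2)y/2).
Substitute the transformed coordinates into each option and compare with the original:
(A) xy  ->  (sqrt(2)x/2 - sqrt(2)y/2)(sqrt(2)x/2 + sqrt(2)y/2) = x^2/2 - y^2/2   [differs from xy: not invariant]
(B) x^2 + xy + y^2  ->  (sqrt(2)x/2 - sqrt(2)y/2)^2 + (sqrt(2)x/2 - sqrt(2)y/2)(sqrt(2)x/2 + sqrt(2)y/2) + (sqrt(2)x/2 + sqrt(2)y/2)^2 = 3x^2/2 + y^2/2   [differs from x^2 + xy + y^2: not invariant]
(C) x^2 + y^2  ->  (sqrt(2)x/2 - sqrt(2)y/2)^2 + (sqrt(2)x/2 + sqrt(2)y/2)^2 = x^2 + y^2   [equals x^2 + y^2: invariant]
(D) x^2 - y^2  ->  (sqrt(2)x/2 - sqrt(2)y/2)^2 - (sqrt(2)x/2 + sqrt(2)y/2)^2 = -2xy   [differs from x^2 - y^2: not invariant]

Only option (C), x^2 + y^2, is unchanged by the transformation.
x^2 + y^2 is the squared distance from the origin, which rotations preserve.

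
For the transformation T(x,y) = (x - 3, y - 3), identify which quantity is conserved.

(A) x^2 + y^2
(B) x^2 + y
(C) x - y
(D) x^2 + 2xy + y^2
C

An expression E(x,y) is invariant under T if E(T(x,y)) = E(x,y). Here T(x,y) = (x - 3, y - 3).
Substitute the transformed coordinates into each option and compare with the original:
(A) x^2 + y^2  ->  (x - 3)^2 + (y - 3)^2 = x^2 - 6x + y^2 - 6y + 18   [differs from x^2 + y^2: not invariant]
(B) x^2 + y  ->  (x - 3)^2 + (y - 3) = x^2 - 6x + y + 6   [differs from x^2 + y: not invariant]
(C) x - y  ->  (x - 3) - (y - 3) = x - y   [equals x - y: invariant]
(D) x^2 + 2xy + y^2  ->  (x - 3)^2 + 2(x - 3)(y - 3) + (y - 3)^2 = x^2 + 2xy - 12x + y^2 - 12y + 36   [differs from x^2 + 2xy + y^2: not invariant]

Only option (C), x - y, is unchanged by the transformation.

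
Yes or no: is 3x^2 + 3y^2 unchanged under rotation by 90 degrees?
Yes

Applying rotation by 90 degrees: x' = x*cos(90 degrees) - y*sin(90 degrees) = -y, y' = x*sin(90 degrees) + y*cos(90 degrees) = x

Substituting into 3x^2 + 3y^2:
3(-y)^2 + 3(x)^2
= 3x^2 + 3y^2

This equals the original expression 3x^2 + 3y^2, so it IS invariant.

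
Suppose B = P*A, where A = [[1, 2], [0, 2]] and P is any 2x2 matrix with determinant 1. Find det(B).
2

By the multiplicative property of determinants, det(B) = det(P*A) = det(P) * det(A) = det(A),
so the determinant is invariant under multiplication by any determinant-1 matrix; we just need det(A).

det(A) = (1)(2) - (2)(0) = 2 - 0 = 2

Therefore det(B) = 1 * 2 = 2.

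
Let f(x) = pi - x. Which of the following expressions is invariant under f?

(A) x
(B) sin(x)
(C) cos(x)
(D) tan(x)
B

For f(x) = pi - x:
sin(pi - x) = sin(x), so sine is invariant under this transformation.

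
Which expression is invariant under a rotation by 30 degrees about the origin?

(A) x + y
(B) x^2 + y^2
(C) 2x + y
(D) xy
B

A rotation by 30 degrees sends (x, y) to (sqrt(3)x/2 - y/2, x/2 + sqrt(3)y/2).
Substitute the transformed coordinates into each option and compare with the original:
(A) x + y  ->  (sqrt(3)x/2 - y/2) + (x/2 + sqrt(3)y/2) = x/2 + sqrt(3)x/2 - y/2 + sqrt(3)y/2   [differs from x + y: not invariant]
(B) x^2 + y^2  ->  (sqrt(3)x/2 - y/2)^2 + (x/2 + sqrt(3)y/2)^2 = x^2 + y^2   [equals x^2 + y^2: invariant]
(C) 2x + y  ->  2(sqrt(3)x/2 - y/2) + (x/2 + sqrt(3)y/2) = x/2 + sqrt(3)x - y + sqrt(3)y/2   [differs from 2x + y: not invariant]
(D) xy  ->  (sqrt(3)x/2 - y/2)(x/2 + sqrt(3)y/2) = sqrt(3)x^2/4 + xy/2 - sqrt(3)y^2/4   [differs from xy: not invariant]

Only option (B), x^2 + y^2, is unchanged by the transformation.
Geometrically, x^2 + y^2 is the squared distance from the origin, which every rotation about the origin preserves.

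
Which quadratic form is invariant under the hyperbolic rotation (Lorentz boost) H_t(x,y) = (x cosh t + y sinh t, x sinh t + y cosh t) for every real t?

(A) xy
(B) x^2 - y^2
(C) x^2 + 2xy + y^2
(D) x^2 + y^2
B

Write x' = x cosh t + y sinh t, y' = x sinh t + y cosh t and substitute into each option:
(A) xy: (x cosh t + y sinh t)(x sinh t + y cosh t) = xy(cosh^2 t + sinh^2 t) + (x^2 + y^2) sinh t cosh t = xy cosh 2t + (x^2 + y^2)(sinh 2t)/2   [not invariant for t != 0]
(B) x^2 - y^2: (x cosh t + y sinh t)^2 - (x sinh t + y cosh t)^2 = x^2(cosh^2 t - sinh^2 t) + 2xy(cosh t sinh t - sinh t cosh t) + y^2(sinh^2 t - cosh^2 t) = x^2 - y^2   [invariant, using cosh^2 t - sinh^2 t = 1]
(C) x^2 + 2xy + y^2: (x' + y')^2 with x' + y' = (x + y)(cosh t + sinh t) = (x + y)e^t, so it becomes (x + y)^2 e^(2t)   [not invariant for t != 0]
(D) x^2 + y^2: (x cosh t + y sinh t)^2 + (x sinh t + y cosh t)^2 = (x^2 + y^2)(cosh^2 t + sinh^2 t) + 4xy sinh t cosh t = (x^2 + y^2) cosh 2t + 2xy sinh 2t   [not invariant for t != 0]

Only (B) x^2 - y^2 is unchanged; it is the Minkowski form preserved by Lorentz boosts, just as x^2 + y^2 is preserved by ordinary rotations.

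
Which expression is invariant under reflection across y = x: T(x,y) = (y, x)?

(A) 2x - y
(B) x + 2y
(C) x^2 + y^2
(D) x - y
C

The map is reflection across y = x: T(x,y) = (y, x).
Substitute the transformed coordinates into each option and compare with the original:
(A) 2x - y  ->  2(y) - (x) = -x + 2y   [differs from 2x - y: not invariant]
(B) x + 2y  ->  (y) + 2(x) = 2x + y   [differs from x + 2y: not invariant]
(C) x^2 + y^2  ->  (y)^2 + (x)^2 = x^2 + y^2   [equals x^2 + y^2: invariant]
(D) x - y  ->  (y) - (x) = -x + y   [differs from x - y: not invariant]

Only option (C), x^2 + y^2, is unchanged by the transformation.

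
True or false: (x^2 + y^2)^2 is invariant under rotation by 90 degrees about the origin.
True

Applying rotation by 90 degrees: x' = x*cos(90 degrees) - y*sin(90 degrees) = -y, y' = x*sin(90 degrees) + y*cos(90 degrees) = x

Substituting into (x^2 + y^2)^2:
((-y)^2 + (x)^2)^2
= x^4 + 2x^2y^2 + y^4 = (x^2 + y^2)^2

This equals the original expression (x^2 + y^2)^2, so it IS invariant.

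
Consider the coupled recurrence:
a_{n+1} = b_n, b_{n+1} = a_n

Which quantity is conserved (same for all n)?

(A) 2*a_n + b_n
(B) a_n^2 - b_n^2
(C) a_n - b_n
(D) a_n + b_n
D

Replace a_n by a_{n+1} = b_n and b_n by b_{n+1} = a_n in each option and simplify:
(A) 2*a_n + b_n  ->  2*(b_n) + (a_n) = a_n + 2*b_n   [not conserved]
(B) a_n^2 - b_n^2  ->  (b_n)^2 - (a_n)^2 = -a_n^2 + b_n^2   [not conserved]
(C) a_n - b_n  ->  (b_n) - (a_n) = -a_n + b_n   [not conserved]
(D) a_n + b_n  ->  (b_n) + (a_n) = a_n + b_n   [conserved]

Only (D) a_n + b_n returns to itself after one step, so it is the conserved quantity.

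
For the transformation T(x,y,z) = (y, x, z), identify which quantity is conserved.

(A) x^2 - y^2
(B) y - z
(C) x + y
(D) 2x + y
C

Apply T(x,y,z) = (y, x, z) to each option, i.e. replace (x, y, z) by the transformed coordinates.
Substitute the transformed coordinates into each option and compare with the original:
(A) x^2 - y^2  ->  (y)^2 - (x)^2 = -x^2 + y^2   [differs from x^2 - y^2: not invariant]
(B) y - z  ->  (x) - (z) = x - z   [differs from y - z: not invariant]
(C) x + y  ->  (y) + (x) = x + y   [equals x + y: invariant]
(D) 2x + y  ->  2(y) + (x) = x + 2y   [differs from 2x + y: not invariant]

Only option (C), x + y, is unchanged by the transformation.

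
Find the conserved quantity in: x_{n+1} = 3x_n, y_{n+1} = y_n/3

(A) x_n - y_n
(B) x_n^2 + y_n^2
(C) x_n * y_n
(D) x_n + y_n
C

For the recurrence x_{n+1} = 3x_n, y_{n+1} = y_n/3:

x_{n+1} * y_{n+1} = (3x_n) * (y_n/3) = x_n * y_n
The product is conserved.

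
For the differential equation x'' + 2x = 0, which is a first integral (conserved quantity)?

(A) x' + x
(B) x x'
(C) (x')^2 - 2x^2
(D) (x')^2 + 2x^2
D

A first integral I satisfies dI/dt = 0 along every solution. Differentiate each option and use the equation of motion:
(A) d/dt[x' + x] = x'' + x' = -2x + x', not identically 0
(B) d/dt[x x'] = (x')^2 + x x'' = (x')^2 - 2x^2, not identically 0
(C) d/dt[(x')^2 - 2x^2] = 2x'x'' - 4x x' = -8x x', not identically 0
(D) d/dt[(x')^2 + 2x^2] = 2x'x'' + 4x x' = 2x'(-2x) + 4x x' = 0

Only (D) has zero time-derivative. So the energy-like quantity (x')^2 + 2x^2 is the first integral.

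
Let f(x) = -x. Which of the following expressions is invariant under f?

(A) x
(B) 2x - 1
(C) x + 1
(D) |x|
D

For f(x) = -x:
Applying f replaces x by -x. Since |-x| = |x|, the absolute value is unchanged by f, whereas x -> -x, 2x - 1 -> -2x - 1 and x + 1 -> -x + 1 all change.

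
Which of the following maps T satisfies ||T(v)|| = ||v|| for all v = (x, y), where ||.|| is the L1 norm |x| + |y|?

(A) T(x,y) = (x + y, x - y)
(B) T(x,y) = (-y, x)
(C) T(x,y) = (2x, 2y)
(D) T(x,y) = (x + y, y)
B

A transformation preserves a norm if ||T(v)|| = ||v|| for every v; a single vector where the norm changes rules an option out.

(A) T(x,y) = (x + y, x - y): v = (1, 0) has norm |1| + |0| = 1, but T(v) = (1, 1) has norm 2 -- not preserved.
(B) T(x,y) = (-y, x): preserves the norm -- it only permutes the coordinates and/or flips signs, which leaves |x| + |y| unchanged.
(C) T(x,y) = (2x, 2y): v = (1, 0) has norm |1| + |0| = 1, but T(v) = (2, 0) has norm 2 -- not preserved.
(D) T(x,y) = (x + y, y): v = (0, 1) has norm |0| + |1| = 1, but T(v) = (1, 1) has norm 2 -- not preserved.

Therefore the answer is (B).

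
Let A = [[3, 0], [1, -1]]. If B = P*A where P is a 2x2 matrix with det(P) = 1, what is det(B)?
-3

By the multiplicative property of determinants, det(B) = det(P*A) = det(P) * det(A) = det(A),
so the determinant is invariant under multiplication by any determinant-1 matrix; we just need det(A).

det(A) = (3)(-1) - (0)(1) = -3 - 0 = -3

Therefore det(B) = 1 * (-3) = -3.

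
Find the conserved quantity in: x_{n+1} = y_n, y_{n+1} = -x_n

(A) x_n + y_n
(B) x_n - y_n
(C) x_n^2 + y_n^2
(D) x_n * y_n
C

For the recurrence x_{n+1} = y_n, y_{n+1} = -x_n:

x_{n+1}^2 + y_{n+1}^2 = y_n^2 + (-x_n)^2 = x_n^2 + y_n^2
The sum of squares is conserved (like energy in a harmonic oscillator).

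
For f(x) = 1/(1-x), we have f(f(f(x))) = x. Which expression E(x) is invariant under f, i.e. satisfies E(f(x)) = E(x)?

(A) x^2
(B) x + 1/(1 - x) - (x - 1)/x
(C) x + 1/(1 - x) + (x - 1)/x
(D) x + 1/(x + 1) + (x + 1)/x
C

Replace x by f(x) = 1/(1 - x) in each option and simplify. As a quick numerical cross-check, also compare E(3) with E(f(3)) = E(-1/2).

(A) x^2  ->  (1/(1 - x))^2 = (x - 1)^(-2); check: E(3) = 9 but E(-1/2) = 1/4.   [not invariant]
(B) x + 1/(1 - x) - (x - 1)/x  ->  (1/(1 - x)) + 1/(1 - (1/(1 - x))) - ((1/(1 - x)) - 1)/(1/(1 - x)) = (x^2(1 - x) - x + (x - 1)^2)/(x(x - 1)); check: E(3) = 11/6 but E(-1/2) = -17/6.   [not invariant]
(C) x + 1/(1 - x) + (x - 1)/x  ->  (1/(1 - x)) + 1/(1 - (1/(1 - x))) + ((1/(1 - x)) - 1)/(1/(1 - x)), which simplifies back to x + 1/(1 - x) + (x - 1)/x; check: E(3) = 19/6, E(-1/2) = 19/6.   [invariant]
(D) x + 1/(x + 1) + (x + 1)/x  ->  (1/(1 - x)) + 1/((1/(1 - x)) + 1) + ((1/(1 - x)) + 1)/(1/(1 - x)) = (-x^3 + 6x^2 - 11x + 7)/(x^2 - 3x + 2); check: E(3) = 55/12 but E(-1/2) = 1/2.   [not invariant]

Only (C) is unchanged. Indeed f(f(x)) = 1/(1 - 1/(1-x)) = (1-x)/(-x) = (x-1)/x, so E(x) = x + f(x) + f(f(x)) is the sum over the whole 3-cycle; applying f just permutes the three terms cyclically (x -> f(x) -> f(f(x)) -> x), leaving the sum unchanged.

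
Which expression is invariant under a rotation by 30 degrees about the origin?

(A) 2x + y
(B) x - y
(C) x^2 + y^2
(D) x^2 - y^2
C

A rotation by 30 degrees sends (x, y) to (sqrt(3)x/2 - y/2, x/2 + sqrt(3)y/2).
Substitute the transformed coordinates into each option and compare with the original:
(A) 2x + y  ->  2(sqrt(3)x/2 - y/2) + (x/2 + sqrt(3)y/2) = x/2 + sqrt(3)x - y + sqrt(3)y/2   [differs from 2x + y: not invariant]
(B) x - y  ->  (sqrt(3)x/2 - y/2) - (x/2 + sqrt(3)y/2) = -x/2 + sqrt(3)x/2 - sqrt(3)y/2 - y/2   [differs from x - y: not invariant]
(C) x^2 + y^2  ->  (sqrt(3)x/2 - y/2)^2 + (x/2 + sqrt(3)y/2)^2 = x^2 + y^2   [equals x^2 + y^2: invariant]
(D) x^2 - y^2  ->  (sqrt(3)x/2 - y/2)^2 - (x/2 + sqrt(3)y/2)^2 = x^2/2 - sqrt(3)xy - y^2/2   [differs from x^2 - y^2: not invariant]

Only option (C), x^2 + y^2, is unchanged by the transformation.
Geometrically, x^2 + y^2 is the squared distance from the origin, which every rotation about the origin preserves.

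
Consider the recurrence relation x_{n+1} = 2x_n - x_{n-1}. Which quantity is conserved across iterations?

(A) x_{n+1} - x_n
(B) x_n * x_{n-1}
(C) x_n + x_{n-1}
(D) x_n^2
A

For the recurrence x_{n+1} = 2x_n - x_{n-1}:

If x_{n+1} = 2x_n - x_{n-1}, then:
x_{n+1} - x_n = x_n - x_{n-1}
The first difference is constant throughout the sequence.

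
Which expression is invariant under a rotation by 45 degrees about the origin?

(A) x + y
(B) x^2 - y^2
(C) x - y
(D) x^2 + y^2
D

A rotation by 45 degrees sends (x, y) to (sqrt(2)x/2 - sqrt(2)y/2, sqrt(2)x/2 + sqrt(2)y/2).
Substitute the transformed coordinates into each option and compare with the original:
(A) x + y  ->  (sqrt(2)x/2 - sqrt(2)y/2) + (sqrt(2)x/2 + sqrt(2)y/2) = sqrt(2)x   [differs from x + y: not invariant]
(B) x^2 - y^2  ->  (sqrt(2)x/2 - sqrt(2)y/2)^2 - (sqrt(2)x/2 + sqrt(2)y/2)^2 = -2xy   [differs from x^2 - y^2: not invariant]
(C) x - y  ->  (sqrt(2)x/2 - sqrt(2)y/2) - (sqrt(2)x/2 + sqrt(2)y/2) = -sqrt(2)y   [differs from x - y: not invariant]
(D) x^2 + y^2  ->  (sqrt(2)x/2 - sqrt(2)y/2)^2 + (sqrt(2)x/2 + sqrt(2)y/2)^2 = x^2 + y^2   [equals x^2 + y^2: invariant]

Only option (D), x^2 + y^2, is unchanged by the transformation.
Geometrically, x^2 + y^2 is the squared distance from the origin, which every rotation about the origin preserves.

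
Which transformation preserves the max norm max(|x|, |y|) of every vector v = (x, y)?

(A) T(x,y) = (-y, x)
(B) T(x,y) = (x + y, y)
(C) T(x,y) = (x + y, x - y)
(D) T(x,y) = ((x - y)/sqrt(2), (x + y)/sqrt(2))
A

A transformation preserves a norm if ||T(v)|| = ||v|| for every v; a single vector where the norm changes rules an option out.

(A) T(x,y) = (-y, x): preserves the norm -- it only permutes the coordinates and/or flips signs, which leaves max(|x|, |y|) unchanged.
(B) T(x,y) = (x + y, y): v = (1, 1) has norm max(|1|, |1|) = 1, but T(v) = (2, 1) has norm 2 -- not preserved.
(C) T(x,y) = (x + y, x - y): v = (1, 1) has norm max(|1|, |1|) = 1, but T(v) = (2, 0) has norm 2 -- not preserved.
(D) T(x,y) = ((x - y)/sqrt(2), (x + y)/sqrt(2)): v = (1, 0) has norm max(|1|, |0|) = 1, but T(v) = (sqrt(2)/2, sqrt(2)/2) has norm sqrt(2)/2 -- not preserved.

Therefore the answer is (A).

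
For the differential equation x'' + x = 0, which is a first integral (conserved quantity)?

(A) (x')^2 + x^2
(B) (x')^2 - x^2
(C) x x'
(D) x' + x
A

A first integral I satisfies dI/dt = 0 along every solution. Differentiate each option and use the equation of motion:
(A) d/dt[(x')^2 + x^2] = 2x'x'' + 2x x' = 2x'(-x) + 2x x' = 0
(B) d/dt[(x')^2 - x^2] = 2x'x'' - 2x x' = -4x x', not identically 0
(C) d/dt[x x'] = (x')^2 + x x'' = (x')^2 - x^2, not identically 0
(D) d/dt[x' + x] = x'' + x' = -x + x', not identically 0

Only (A) has zero time-derivative. So the energy-like quantity (x')^2 + x^2 is the first integral.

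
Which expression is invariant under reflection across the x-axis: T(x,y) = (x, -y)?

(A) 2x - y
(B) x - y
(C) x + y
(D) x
D

The map is reflection across the x-axis: T(x,y) = (x, -y).
Substitute the transformed coordinates into each option and compare with the original:
(A) 2x - y  ->  2(x) - (-y) = 2x + y   [differs from 2x - y: not invariant]
(B) x - y  ->  (x) - (-y) = x + y   [differs from x - y: not invariant]
(C) x + y  ->  (x) + (-y) = x - y   [differs from x + y: not invariant]
(D) x  ->  (x) = x   [equals x: invariant]

Only option (D), x, is unchanged by the transformation.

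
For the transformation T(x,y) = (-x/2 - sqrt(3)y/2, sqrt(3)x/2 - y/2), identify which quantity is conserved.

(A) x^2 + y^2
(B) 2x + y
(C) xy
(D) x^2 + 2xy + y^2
A

An expression E(x,y) is invariant under T if E(T(x,y)) = E(x,y). Here T(x,y) = (-x/2 - sqrt(3)y/2, sqrt(3)x/2 - y/2).
Substitute the transformed coordinates into each option and compare with the original:
(A) x^2 + y^2  ->  (-x/2 - sqrt(3)y/2)^2 + (sqrt(3)x/2 - y/2)^2 = x^2 + y^2   [equals x^2 + y^2: invariant]
(B) 2x + y  ->  2(-x/2 - sqrt(3)y/2) + (sqrt(3)x/2 - y/2) = -x + sqrt(3)x/2 - sqrt(3)y - y/2   [differs from 2x + y: not invariant]
(C) xy  ->  (-x/2 - sqrt(3)y/2)(sqrt(3)x/2 - y/2) = -sqrt(3)x^2/4 - xy/2 + sqrt(3)y^2/4   [differs from xy: not invariant]
(D) x^2 + 2xy + y^2  ->  (-x/2 - sqrt(3)y/2)^2 + 2(-x/2 - sqrt(3)y/2)(sqrt(3)x/2 - y/2) + (sqrt(3)x/2 - y/2)^2 = -sqrt(3)x^2/2 + x^2 - xy + sqrt(3)y^2/2 + y^2   [differs from x^2 + 2xy + y^2: not invariant]

Only option (A), x^2 + y^2, is unchanged by the transformation.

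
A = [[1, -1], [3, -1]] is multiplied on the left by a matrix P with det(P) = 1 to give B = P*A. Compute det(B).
2

By the multiplicative property of determinants, det(B) = det(P*A) = det(P) * det(A) = det(A),
so the determinant is invariant under multiplication by any determinant-1 matrix; we just need det(A).

det(A) = (1)(-1) - (-1)(3) = -1 - (-3) = 2

Therefore det(B) = 1 * 2 = 2.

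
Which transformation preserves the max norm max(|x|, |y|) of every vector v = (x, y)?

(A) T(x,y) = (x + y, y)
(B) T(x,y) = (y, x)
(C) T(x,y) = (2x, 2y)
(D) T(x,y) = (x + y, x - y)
B

A transformation preserves a norm if ||T(v)|| = ||v|| for every v; a single vector where the norm changes rules an option out.

(A) T(x,y) = (x + y, y): v = (1, 1) has norm max(|1|, |1|) = 1, but T(v) = (2, 1) has norm 2 -- not preserved.
(B) T(x,y) = (y, x): preserves the norm -- it only permutes the coordinates and/or flips signs, which leaves max(|x|, |y|) unchanged.
(C) T(x,y) = (2x, 2y): v = (1, 0) has norm max(|1|, |0|) = 1, but T(v) = (2, 0) has norm 2 -- not preserved.
(D) T(x,y) = (x + y, x - y): v = (1, 1) has norm max(|1|, |1|) = 1, but T(v) = (2, 0) has norm 2 -- not preserved.

Therefore the answer is (B).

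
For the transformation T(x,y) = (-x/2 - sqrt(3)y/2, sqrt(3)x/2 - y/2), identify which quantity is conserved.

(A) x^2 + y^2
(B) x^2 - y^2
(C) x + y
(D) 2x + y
A

An expression E(x,y) is invariant under T if E(T(x,y)) = E(x,y). Here T(x,y) = (-x/2 - sqrt(3)y/2, sqrt(3)x/2 - y/2).
Substitute the transformed coordinates into each option and compare with the original:
(A) x^2 + y^2  ->  (-x/2 - sqrt(3)y/2)^2 + (sqrt(3)x/2 - y/2)^2 = x^2 + y^2   [equals x^2 + y^2: invariant]
(B) x^2 - y^2  ->  (-x/2 - sqrt(3)y/2)^2 - (sqrt(3)x/2 - y/2)^2 = -x^2/2 + sqrt(3)xy + y^2/2   [differs from x^2 - y^2: not invariant]
(C) x + y  ->  (-x/2 - sqrt(3)y/2) + (sqrt(3)x/2 - y/2) = -x/2 + sqrt(3)x/2 - sqrt(3)y/2 - y/2   [differs from x + y: not invariant]
(D) 2x + y  ->  2(-x/2 - sqrt(3)y/2) + (sqrt(3)x/2 - y/2) = -x + sqrt(3)x/2 - sqrt(3)y - y/2   [differs from 2x + y: not invariant]

Only option (A), x^2 + y^2, is unchanged by the transformation.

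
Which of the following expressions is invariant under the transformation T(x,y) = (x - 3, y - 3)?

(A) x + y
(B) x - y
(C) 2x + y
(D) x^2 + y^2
B

An expression E(x,y) is invariant under T if E(T(x,y)) = E(x,y). Here T(x,y) = (x - 3, y - 3).
Substitute the transformed coordinates into each option and compare with the original:
(A) x + y  ->  (x - 3) + (y - 3) = x + y - 6   [differs from x + y: not invariant]
(B) x - y  ->  (x - 3) - (y - 3) = x - y   [equals x - y: invariant]
(C) 2x + y  ->  2(x - 3) + (y - 3) = 2x + y - 9   [differs from 2x + y: not invariant]
(D) x^2 + y^2  ->  (x - 3)^2 + (y - 3)^2 = x^2 - 6x + y^2 - 6y + 18   [differs from x^2 + y^2: not invariant]

Only option (B), x - y, is unchanged by the transformation.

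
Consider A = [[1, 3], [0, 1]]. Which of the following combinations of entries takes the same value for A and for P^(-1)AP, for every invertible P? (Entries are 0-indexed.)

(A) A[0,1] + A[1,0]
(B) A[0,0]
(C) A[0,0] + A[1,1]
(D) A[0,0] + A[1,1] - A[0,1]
C

A[0,0] + A[1,1] is the trace of A. By the cyclic property of the trace, tr(P^(-1)AP) = tr(APP^(-1)) = tr(A), so it is the same for every matrix similar to A.

The other combinations are not similarity invariants. For example, take P = [[1, 1], [1, 2]] (det P = 1), so P^(-1) = [[2, -1], [-1, 1]] and
B = P^(-1)AP = [[7, 12], [-3, -5]].
Evaluating each option on A and on B:
(A) A[0,1] + A[1,0]: 3 for A, 9 for B -> changes
(B) A[0,0]: 1 for A, 7 for B -> changes
(C) A[0,0] + A[1,1]: 2 for A, 2 for B -> unchanged
(D) A[0,0] + A[1,1] - A[0,1]: -1 for A, -10 for B -> changes

Only (C) A[0,0] + A[1,1] = 2 survives (and it does so for every P, not just this one), so it is the invariant.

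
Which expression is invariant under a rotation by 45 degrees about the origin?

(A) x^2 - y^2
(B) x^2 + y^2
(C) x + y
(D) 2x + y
B

A rotation by 45 degrees sends (x, y) to (sqrt(2)x/2 - sqrt(2)y/2, sqrt(2)x/2 + sqrt(2)y/2).
Substitute the transformed coordinates into each option and compare with the original:
(A) x^2 - y^2  ->  (sqrt(2)x/2 - sqrt(2)y/2)^2 - (sqrt(2)x/2 + sqrt(2)y/2)^2 = -2xy   [differs from x^2 - y^2: not invariant]
(B) x^2 + y^2  ->  (sqrt(2)x/2 - sqrt(2)y/2)^2 + (sqrt(2)x/2 + sqrt(2)y/2)^2 = x^2 + y^2   [equals x^2 + y^2: invariant]
(C) x + y  ->  (sqrt(2)x/2 - sqrt(2)y/2) + (sqrt(2)x/2 + sqrt(2)y/2) = sqrt(2)x   [differs from x + y: not invariant]
(D) 2x + y  ->  2(sqrt(2)x/2 - sqrt(2)y/2) + (sqrt(2)x/2 + sqrt(2)y/2) = 3sqrt(2)x/2 - sqrt(2)y/2   [differs from 2x + y: not invariant]

Only option (B), x^2 + y^2, is unchanged by the transformation.
Geometrically, x^2 + y^2 is the squared distance from the origin, which every rotation about the origin preserves.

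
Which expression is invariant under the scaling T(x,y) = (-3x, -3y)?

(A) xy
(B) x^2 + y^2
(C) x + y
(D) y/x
D

Under the uniform scaling T(x,y) = (-3x, -3y):
Substitute the transformed coordinates into each option and compare with the original:
(A) xy  ->  (-3x)(-3y) = 9xy   [differs from xy: not invariant]
(B) x^2 + y^2  ->  (-3x)^2 + (-3y)^2 = 9x^2 + 9y^2   [differs from x^2 + y^2: not invariant]
(C) x + y  ->  (-3x) + (-3y) = -3x - 3y   [differs from x + y: not invariant]
(D) y/x  ->  (-3y)/(-3x) = y/x   [equals y/x: invariant]

Only option (D), y/x, is unchanged by the transformation.
The common factor -3 cancels in a ratio of coordinates, while sums, products and sums of squares pick up factors of -3 or 9.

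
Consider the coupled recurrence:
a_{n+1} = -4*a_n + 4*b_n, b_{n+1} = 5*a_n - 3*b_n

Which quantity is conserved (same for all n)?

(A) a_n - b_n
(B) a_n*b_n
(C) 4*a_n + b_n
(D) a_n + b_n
D

Replace a_n by a_{n+1} = -4*a_n + 4*b_n and b_n by b_{n+1} = 5*a_n - 3*b_n in each option and simplify:
(A) a_n - b_n  ->  (-4*a_n + 4*b_n) - (5*a_n - 3*b_n) = -9*a_n + 7*b_n   [not conserved]
(B) a_n*b_n  ->  (-4*a_n + 4*b_n)*(5*a_n - 3*b_n) = -20*a_n^2 + 32*a_n*b_n - 12*b_n^2   [not conserved]
(C) 4*a_n + b_n  ->  4*(-4*a_n + 4*b_n) + (5*a_n - 3*b_n) = -11*a_n + 13*b_n   [not conserved]
(D) a_n + b_n  ->  (-4*a_n + 4*b_n) + (5*a_n - 3*b_n) = a_n + b_n   [conserved]

Only (D) a_n + b_n returns to itself after one step, so it is the conserved quantity.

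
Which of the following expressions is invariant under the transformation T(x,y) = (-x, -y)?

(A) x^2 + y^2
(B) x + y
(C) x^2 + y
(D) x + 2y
A

An expression E(x,y) is invariant under T if E(T(x,y)) = E(x,y). Here T(x,y) = (-x, -y).
Substitute the transformed coordinates into each option and compare with the original:
(A) x^2 + y^2  ->  (-x)^2 + (-y)^2 = x^2 + y^2   [equals x^2 + y^2: invariant]
(B) x + y  ->  (-x) + (-y) = -x - y   [differs from x + y: not invariant]
(C) x^2 + y  ->  (-x)^2 + (-y) = x^2 - y   [differs from x^2 + y: not invariant]
(D) x + 2y  ->  (-x) + 2(-y) = -x - 2y   [differs from x + 2y: not invariant]

Only option (A), x^2 + y^2, is unchanged by the transformation.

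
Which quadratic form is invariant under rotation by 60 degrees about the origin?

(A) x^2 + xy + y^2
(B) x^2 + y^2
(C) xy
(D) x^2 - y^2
B

Rotation by 60 degrees sends (x, y) to (x/2 - sqrt(3)y/2, sqrt(3)x/2 + y/2).
Substitute the transformed coordinates into each option and compare with the original:
(A) x^2 + xy + y^2  ->  (x/2 - sqrt(3)y/2)^2 + (x/2 - sqrt(3)y/2)(sqrt(3)x/2 + y/2) + (sqrt(3)x/2 + y/2)^2 = sqrt(3)x^2/4 + x^2 - xy/2 - sqrt(3)y^2/4 + y^2   [differs from x^2 + xy + y^2: not invariant]
(B) x^2 + y^2  ->  (x/2 - sqrt(3)y/2)^2 + (sqrt(3)x/2 + y/2)^2 = x^2 + y^2   [equals x^2 + y^2: invariant]
(C) xy  ->  (x/2 - sqrt(3)y/2)(sqrt(3)x/2 + y/2) = sqrt(3)x^2/4 - xy/2 - sqrt(3)y^2/4   [differs from xy: not invariant]
(D) x^2 - y^2  ->  (x/2 - sqrt(3)y/2)^2 - (sqrt(3)x/2 + y/2)^2 = -x^2/2 - sqrt(3)xy + y^2/2   [differs from x^2 - y^2: not invariant]

Only option (B), x^2 + y^2, is unchanged by the transformation.
x^2 + y^2 is the squared distance from the origin, which rotations preserve.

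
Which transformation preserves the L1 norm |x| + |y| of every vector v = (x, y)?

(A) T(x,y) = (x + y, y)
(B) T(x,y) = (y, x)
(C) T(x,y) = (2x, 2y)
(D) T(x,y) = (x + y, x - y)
B

A transformation preserves a norm if ||T(v)|| = ||v|| for every v; a single vector where the norm changes rules an option out.

(A) T(x,y) = (x + y, y): v = (0, 1) has norm |0| + |1| = 1, but T(v) = (1, 1) has norm 2 -- not preserved.
(B) T(x,y) = (y, x): preserves the norm -- it only permutes the coordinates and/or flips signs, which leaves |x| + |y| unchanged.
(C) T(x,y) = (2x, 2y): v = (1, 0) has norm |1| + |0| = 1, but T(v) = (2, 0) has norm 2 -- not preserved.
(D) T(x,y) = (x + y, x - y): v = (1, 0) has norm |1| + |0| = 1, but T(v) = (1, 1) has norm 2 -- not preserved.

Therefore the answer is (B).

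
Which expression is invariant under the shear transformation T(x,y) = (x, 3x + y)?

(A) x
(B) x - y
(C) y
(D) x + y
A

Under the shear T(x,y) = (x, 3x + y):
Substitute the transformed coordinates into each option and compare with the original:
(A) x  ->  (x) = x   [equals x: invariant]
(B) x - y  ->  (x) - (3x + y) = -2x - y   [differs from x - y: not invariant]
(C) y  ->  (3x + y) = 3x + y   [differs from y: not invariant]
(D) x + y  ->  (x) + (3x + y) = 4x + y   [differs from x + y: not invariant]

Only option (A), x, is unchanged by the transformation.
A vertical shear moves points parallel to the y-axis, so the x-coordinate (and any function of x alone) is unchanged.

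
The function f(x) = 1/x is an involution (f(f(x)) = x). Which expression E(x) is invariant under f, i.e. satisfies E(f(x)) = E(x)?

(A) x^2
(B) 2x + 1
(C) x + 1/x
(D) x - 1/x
C

Replace x by f(x) = 1/x in each option and simplify. As a quick numerical cross-check, also compare E(3) with E(f(3)) = E(1/3).

(A) x^2  ->  (1/x)^2 = x^(-2); check: E(3) = 9 but E(1/3) = 1/9.   [not invariant]
(B) 2x + 1  ->  2(1/x) + 1 = (x + 2)/x; check: E(3) = 7 but E(1/3) = 5/3.   [not invariant]
(C) x + 1/x  ->  (1/x) + 1/(1/x), which simplifies back to x + 1/x; check: E(3) = 10/3, E(1/3) = 10/3.   [invariant]
(D) x - 1/x  ->  (1/x) - 1/(1/x) = -x + 1/x; check: E(3) = 8/3 but E(1/3) = -8/3.   [not invariant]

Only (C) is unchanged. E is symmetric under swapping x with f(x) = 1/x, which is exactly what an involution does.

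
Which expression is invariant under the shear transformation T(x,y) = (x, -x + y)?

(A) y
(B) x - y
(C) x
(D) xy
C

Under the shear T(x,y) = (x, -x + y):
Substitute the transformed coordinates into each option and compare with the original:
(A) y  ->  (-x + y) = -x + y   [differs from y: not invariant]
(B) x - y  ->  (x) - (-x + y) = 2x - y   [differs from x - y: not invariant]
(C) x  ->  (x) = x   [equals x: invariant]
(D) xy  ->  (x)(-x + y) = -x^2 + xy   [differs from xy: not invariant]

Only option (C), x, is unchanged by the transformation.
A vertical shear moves points parallel to the y-axis, so the x-coordinate (and any function of x alone) is unchanged.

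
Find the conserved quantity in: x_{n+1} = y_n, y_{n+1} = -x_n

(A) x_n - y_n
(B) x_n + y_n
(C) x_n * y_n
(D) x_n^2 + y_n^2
D

For the recurrence x_{n+1} = y_n, y_{n+1} = -x_n:

x_{n+1}^2 + y_{n+1}^2 = y_n^2 + (-x_n)^2 = x_n^2 + y_n^2
The sum of squares is conserved (like energy in a harmonic oscillator).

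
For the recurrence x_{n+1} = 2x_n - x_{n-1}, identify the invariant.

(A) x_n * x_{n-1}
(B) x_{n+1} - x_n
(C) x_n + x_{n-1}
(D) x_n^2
B

For the recurrence x_{n+1} = 2x_n - x_{n-1}:

If x_{n+1} = 2x_n - x_{n-1}, then:
x_{n+1} - x_n = x_n - x_{n-1}
The first difference is constant throughout the sequence.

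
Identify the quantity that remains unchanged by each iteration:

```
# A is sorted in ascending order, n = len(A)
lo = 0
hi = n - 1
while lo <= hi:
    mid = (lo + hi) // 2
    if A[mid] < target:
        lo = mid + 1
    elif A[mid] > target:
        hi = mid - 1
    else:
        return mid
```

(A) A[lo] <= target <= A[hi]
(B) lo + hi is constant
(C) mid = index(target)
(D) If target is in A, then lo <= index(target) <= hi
D

A loop invariant must hold before the first iteration and be re-established by every execution of the body.

(D) If target is in A, then lo <= index(target) <= hi: Before the loop [lo, hi] = [0, n-1] covers every index. When A[mid] < target, sortedness puts target strictly to the right of mid, so setting lo = mid + 1 keeps index(target) in [lo, hi]; symmetrically for hi = mid - 1. Hence 'if target is in A then lo <= index(target) <= hi' holds after every iteration, and when lo > hi it proves target is absent.

The other options fail:
(A) A[lo] <= target <= A[hi]: fails when target is not in A (e.g. target < A[0] already violates it before the loop), so it is not maintained in general.
(B) lo + hi is constant: each iteration moves exactly one of lo, hi, so lo + hi changes (e.g. 0 + (n-1) becomes (mid+1) + (n-1)).
(C) mid = index(target): mid is just the current probe; it equals index(target) only on the iteration that returns.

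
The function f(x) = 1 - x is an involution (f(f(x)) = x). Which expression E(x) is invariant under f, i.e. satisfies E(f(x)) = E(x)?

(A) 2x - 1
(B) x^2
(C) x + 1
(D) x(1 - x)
D

Replace x by f(x) = 1 - x in each option and simplify. As a quick numerical cross-check, also compare E(5) with E(f(5)) = E(-4).

(A) 2x - 1  ->  2(1 - x) - 1 = 1 - 2x; check: E(5) = 9 but E(-4) = -9.   [not invariant]
(B) x^2  ->  (1 - x)^2 = (x - 1)^2; check: E(5) = 25 but E(-4) = 16.   [not invariant]
(C) x + 1  ->  (1 - x) + 1 = 2 - x; check: E(5) = 6 but E(-4) = -3.   [not invariant]
(D) x(1 - x)  ->  (1 - x)(1 - (1 - x)), which simplifies back to x(1 - x); check: E(5) = -20, E(-4) = -20.   [invariant]

Only (D) is unchanged. E is symmetric under swapping x with f(x) = 1 - x, which is exactly what an involution does.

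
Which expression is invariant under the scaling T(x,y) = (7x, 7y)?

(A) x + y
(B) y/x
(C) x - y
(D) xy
B

Under the uniform scaling T(x,y) = (7x, 7y):
Substitute the transformed coordinates into each option and compare with the original:
(A) x + y  ->  (7x) + (7y) = 7x + 7y   [differs from x + y: not invariant]
(B) y/x  ->  (7y)/(7x) = y/x   [equals y/x: invariant]
(C) x - y  ->  (7x) - (7y) = 7x - 7y   [differs from x - y: not invariant]
(D) xy  ->  (7x)(7y) = 49xy   [differs from xy: not invariant]

Only option (B), y/x, is unchanged by the transformation.
The common factor 7 cancels in a ratio of coordinates, while sums, products and sums of squares pick up factors of 7 or 49.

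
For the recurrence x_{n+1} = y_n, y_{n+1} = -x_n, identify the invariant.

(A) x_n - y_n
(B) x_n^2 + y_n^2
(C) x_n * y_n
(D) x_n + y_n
B

For the recurrence x_{n+1} = y_n, y_{n+1} = -x_n:

x_{n+1}^2 + y_{n+1}^2 = y_n^2 + (-x_n)^2 = x_n^2 + y_n^2
The sum of squares is conserved (like energy in a harmonic oscillator).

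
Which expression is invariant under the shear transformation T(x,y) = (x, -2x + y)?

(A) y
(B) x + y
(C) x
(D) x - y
C

Under the shear T(x,y) = (x, -2x + y):
Substitute the transformed coordinates into each option and compare with the original:
(A) y  ->  (-2x + y) = -2x + y   [differs from y: not invariant]
(B) x + y  ->  (x) + (-2x + y) = -x + y   [differs from x + y: not invariant]
(C) x  ->  (x) = x   [equals x: invariant]
(D) x - y  ->  (x) - (-2x + y) = 3x - y   [differs from x - y: not invariant]

Only option (C), x, is unchanged by the transformation.
A vertical shear moves points parallel to the y-axis, so the x-coordinate (and any function of x alone) is unchanged.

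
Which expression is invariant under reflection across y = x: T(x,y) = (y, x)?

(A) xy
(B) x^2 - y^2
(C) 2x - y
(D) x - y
A

The map is reflection across y = x: T(x,y) = (y, x).
Substitute the transformed coordinates into each option and compare with the original:
(A) xy  ->  (y)(x) = xy   [equals xy: invariant]
(B) x^2 - y^2  ->  (y)^2 - (x)^2 = -x^2 + y^2   [differs from x^2 - y^2: not invariant]
(C) 2x - y  ->  2(y) - (x) = -x + 2y   [differs from 2x - y: not invariant]
(D) x - y  ->  (y) - (x) = -x + y   [differs from x - y: not invariant]

Only option (A), xy, is unchanged by the transformation.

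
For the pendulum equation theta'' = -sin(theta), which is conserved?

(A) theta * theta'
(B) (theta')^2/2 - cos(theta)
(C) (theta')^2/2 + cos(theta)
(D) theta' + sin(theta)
B

A first integral I satisfies dI/dt = 0 along every solution. Differentiate each option and use the equation of motion:
(A) d/dt[theta * theta'] = (theta')^2 + theta theta'' = (theta')^2 - theta sin(theta), not identically 0
(B) d/dt[(theta')^2/2 - cos(theta)] = theta' theta'' + sin(theta) theta' = theta'(-sin(theta)) + theta' sin(theta) = 0
(C) d/dt[(theta')^2/2 + cos(theta)] = theta' theta'' - sin(theta) theta' = -2 theta' sin(theta), not identically 0
(D) d/dt[theta' + sin(theta)] = theta'' + cos(theta) theta' = -sin(theta) + theta' cos(theta), not identically 0

Only (B) has zero time-derivative. This is the total energy: kinetic (theta')^2/2 plus potential -cos(theta).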